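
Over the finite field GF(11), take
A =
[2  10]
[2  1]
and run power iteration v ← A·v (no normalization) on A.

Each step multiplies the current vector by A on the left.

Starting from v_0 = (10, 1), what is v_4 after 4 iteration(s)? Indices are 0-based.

v_4 = (0, 10)

v_0 = (10, 1).
v_1 = A·v_0 = (8, 10).
v_2 = A·v_1 = (6, 4).
v_3 = A·v_2 = (8, 5).
v_4 = A·v_3 = (0, 10).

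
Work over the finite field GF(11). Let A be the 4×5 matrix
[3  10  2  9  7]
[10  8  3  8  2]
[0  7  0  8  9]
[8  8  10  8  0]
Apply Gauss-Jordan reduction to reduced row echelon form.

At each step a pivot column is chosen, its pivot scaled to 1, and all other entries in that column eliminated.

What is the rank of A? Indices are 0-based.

rank = 4

pivot(0,0)=3: scale R0 → (1, 7, 8, 3, 6)
  clear (1,0): R1 −= (10)R0 → (0, 4, 0, 0, 8)
  clear (3,0): R3 −= (8)R0 → (0, 7, 1, 6, 7)
pivot(1,1)=4: scale R1 → (0, 1, 0, 0, 2)
  clear (0,1): R0 −= (7)R1 → (1, 0, 8, 3, 3)
  clear (2,1): R2 −= (7)R1 → (0, 0, 0, 8, 6)
  clear (3,1): R3 −= (7)R1 → (0, 0, 1, 6, 4)
pivot(2,2): swap R2↔R3
pivot(2,2)=1: scale R2 → (0, 0, 1, 6, 4)
  clear (0,2): R0 −= (8)R2 → (1, 0, 0, 10, 4)
pivot(3,3)=8: scale R3 → (0, 0, 0, 1, 9)
  clear (0,3): R0 −= (10)R3 → (1, 0, 0, 0, 2)
  clear (2,3): R2 −= (6)R3 → (0, 0, 1, 0, 5)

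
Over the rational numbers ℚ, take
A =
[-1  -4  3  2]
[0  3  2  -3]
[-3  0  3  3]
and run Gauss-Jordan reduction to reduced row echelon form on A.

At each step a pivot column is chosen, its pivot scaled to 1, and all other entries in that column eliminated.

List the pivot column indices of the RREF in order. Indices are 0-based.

step 1: normalize row 0 (÷-1) = (1, 4, -3, -2)
  row 2: subtract -3×row0 = (0, 12, -6, -3)
step 2: normalize row 1 (÷3) = (0, 1, 2/3, -1)
  row 0: subtract 4×row1 = (1, 0, -17/3, 2)
  row 2: subtract 12×row1 = (0, 0, -14, 9)
step 3: normalize row 2 (÷-14) = (0, 0, 1, -9/14)
  row 0: subtract -17/3×row2 = (1, 0, 0, -23/14)
  row 1: subtract 2/3×row2 = (0, 1, 0, -4/7)

pivot columns: 0, 1, 2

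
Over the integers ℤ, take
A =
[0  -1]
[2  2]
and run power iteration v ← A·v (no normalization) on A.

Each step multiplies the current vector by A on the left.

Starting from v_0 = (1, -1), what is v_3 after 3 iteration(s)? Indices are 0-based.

v_0 = (1, -1).
v_1 = A·v_0 = (1, 0).
v_2 = A·v_1 = (0, 2).
v_3 = A·v_2 = (-2, 4).

v_3 = (-2, 4)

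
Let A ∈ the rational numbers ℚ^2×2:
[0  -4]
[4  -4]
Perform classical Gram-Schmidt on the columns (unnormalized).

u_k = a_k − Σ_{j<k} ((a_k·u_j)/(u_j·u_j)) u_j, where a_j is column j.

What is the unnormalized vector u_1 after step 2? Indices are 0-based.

u_1 = (-4, 0)

Step 1: u_0 = a_0 = (0, 4).
Step 2: u_1 = a_1 − (-1)·u_0 = (-4, 0).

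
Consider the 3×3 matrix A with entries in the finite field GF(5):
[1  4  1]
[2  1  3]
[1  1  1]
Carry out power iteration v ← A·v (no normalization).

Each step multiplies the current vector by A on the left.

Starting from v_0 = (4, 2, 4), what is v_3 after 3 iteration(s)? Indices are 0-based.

v_0 = (4, 2, 4).
v_1 = A·v_0 = (1, 2, 0).
v_2 = A·v_1 = (4, 4, 3).
v_3 = A·v_2 = (3, 1, 1).

v_3 = (3, 1, 1)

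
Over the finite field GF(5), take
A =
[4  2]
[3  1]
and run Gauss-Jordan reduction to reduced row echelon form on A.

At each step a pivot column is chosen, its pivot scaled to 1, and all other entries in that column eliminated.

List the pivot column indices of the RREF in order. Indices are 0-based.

pivot columns: 0, 1

[1] R0 /= 4  ⇒  (1, 3)
     R1 -= 3·R0  ⇒  (0, 2)
[2] R1 /= 2  ⇒  (0, 1)
     R0 -= 3·R1  ⇒  (1, 0)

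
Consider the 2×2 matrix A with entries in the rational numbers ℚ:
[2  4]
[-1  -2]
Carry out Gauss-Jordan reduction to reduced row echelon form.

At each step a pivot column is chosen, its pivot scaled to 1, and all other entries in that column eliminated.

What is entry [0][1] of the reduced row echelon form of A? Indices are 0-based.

M[0][1] = 2

[1] R0 /= 2  ⇒  (1, 2)
     R1 -= -1·R0  ⇒  (0, 0)
column 1 empty below row 1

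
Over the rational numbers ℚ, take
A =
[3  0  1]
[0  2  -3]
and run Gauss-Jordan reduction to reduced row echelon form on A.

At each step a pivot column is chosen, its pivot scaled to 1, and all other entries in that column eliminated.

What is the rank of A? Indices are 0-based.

pivot(0,0)=3: scale R0 → (1, 0, 1/3)
pivot(1,1)=2: scale R1 → (0, 1, -3/2)

rank = 2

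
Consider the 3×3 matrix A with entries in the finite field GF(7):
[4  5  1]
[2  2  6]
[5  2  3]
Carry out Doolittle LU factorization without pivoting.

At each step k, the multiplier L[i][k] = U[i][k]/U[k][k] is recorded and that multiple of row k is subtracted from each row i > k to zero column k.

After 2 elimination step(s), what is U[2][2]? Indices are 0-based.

Step 1: pivot at (0,0) is 4.
  row1 ← row1 − (4)·row0  ⇒  L[1][0]=4, U row1=(0, 3, 2)
  row2 ← row2 − (3)·row0  ⇒  L[2][0]=3, U row2=(0, 1, 0)
Step 2: pivot at (1,1) is 3.
  row2 ← row2 − (5)·row1  ⇒  L[2][1]=5, U row2=(0, 0, 4)

U[2][2] = 4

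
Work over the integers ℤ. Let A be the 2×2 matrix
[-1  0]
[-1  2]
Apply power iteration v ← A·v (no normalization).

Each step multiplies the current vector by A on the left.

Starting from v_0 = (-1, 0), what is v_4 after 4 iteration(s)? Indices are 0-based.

v_4 = (-1, 5)

v_0 = (-1, 0).
v_1 = A·v_0 = (1, 1).
v_2 = A·v_1 = (-1, 1).
v_3 = A·v_2 = (1, 3).
v_4 = A·v_3 = (-1, 5).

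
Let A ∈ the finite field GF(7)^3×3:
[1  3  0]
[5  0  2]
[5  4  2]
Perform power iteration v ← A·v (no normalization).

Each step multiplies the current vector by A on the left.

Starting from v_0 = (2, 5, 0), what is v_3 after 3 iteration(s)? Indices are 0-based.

v_3 = (6, 3, 2)

v_0 = (2, 5, 0).
v_1 = A·v_0 = (3, 3, 2).
v_2 = A·v_1 = (5, 5, 3).
v_3 = A·v_2 = (6, 3, 2).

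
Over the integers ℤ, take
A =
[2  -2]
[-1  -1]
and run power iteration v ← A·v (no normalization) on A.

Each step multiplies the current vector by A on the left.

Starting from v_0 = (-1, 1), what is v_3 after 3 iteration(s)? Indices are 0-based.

v_0 = (-1, 1).
v_1 = A·v_0 = (-4, 0).
v_2 = A·v_1 = (-8, 4).
v_3 = A·v_2 = (-24, 4).

v_3 = (-24, 4)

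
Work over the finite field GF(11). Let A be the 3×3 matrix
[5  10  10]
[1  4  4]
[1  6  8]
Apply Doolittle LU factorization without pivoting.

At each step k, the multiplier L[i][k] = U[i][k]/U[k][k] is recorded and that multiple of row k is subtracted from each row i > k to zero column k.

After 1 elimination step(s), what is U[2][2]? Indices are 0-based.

U[2][2] = 6

Step 1: pivot at (0,0) is 5.
  row1 ← row1 − (9)·row0  ⇒  L[1][0]=9, U row1=(0, 2, 2)
  row2 ← row2 − (9)·row0  ⇒  L[2][0]=9, U row2=(0, 4, 6)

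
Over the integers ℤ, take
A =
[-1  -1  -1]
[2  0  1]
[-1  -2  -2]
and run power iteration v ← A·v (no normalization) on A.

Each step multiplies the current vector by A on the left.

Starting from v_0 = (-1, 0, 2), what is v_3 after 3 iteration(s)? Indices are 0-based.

v_0 = (-1, 0, 2).
v_1 = A·v_0 = (-1, 0, -3).
v_2 = A·v_1 = (4, -5, 7).
v_3 = A·v_2 = (-6, 15, -8).

v_3 = (-6, 15, -8)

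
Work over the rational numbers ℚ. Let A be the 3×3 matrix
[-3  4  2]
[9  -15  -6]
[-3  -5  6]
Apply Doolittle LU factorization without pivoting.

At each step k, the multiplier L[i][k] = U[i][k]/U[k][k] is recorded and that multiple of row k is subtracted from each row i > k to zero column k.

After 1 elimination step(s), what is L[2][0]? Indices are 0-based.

L[2][0] = 1

k=0: U[0][0]=-3
  eliminate (1,0): mult=-3, new row 1: (0, -3, 0); set L[1][0]=-3
  eliminate (2,0): mult=1, new row 2: (0, -9, 4); set L[2][0]=1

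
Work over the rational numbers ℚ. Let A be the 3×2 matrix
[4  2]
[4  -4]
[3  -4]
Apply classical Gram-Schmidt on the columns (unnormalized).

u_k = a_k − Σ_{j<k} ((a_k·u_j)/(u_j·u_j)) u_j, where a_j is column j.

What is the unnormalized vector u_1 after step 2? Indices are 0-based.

Step 1: u_0 = a_0 = (4, 4, 3).
Step 2: u_1 = a_1 − (-20/41)·u_0 = (162/41, -84/41, -104/41).

u_1 = (162/41, -84/41, -104/41)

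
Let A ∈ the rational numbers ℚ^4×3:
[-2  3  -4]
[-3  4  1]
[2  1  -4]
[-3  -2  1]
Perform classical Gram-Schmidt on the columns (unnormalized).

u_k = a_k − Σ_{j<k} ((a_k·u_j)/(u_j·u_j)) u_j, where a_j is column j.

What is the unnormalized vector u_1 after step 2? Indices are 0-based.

u_1 = (29/13, 37/13, 23/13, -41/13)

Step 1: u_0 = a_0 = (-2, -3, 2, -3).
Step 2: u_1 = a_1 − (-5/13)·u_0 = (29/13, 37/13, 23/13, -41/13).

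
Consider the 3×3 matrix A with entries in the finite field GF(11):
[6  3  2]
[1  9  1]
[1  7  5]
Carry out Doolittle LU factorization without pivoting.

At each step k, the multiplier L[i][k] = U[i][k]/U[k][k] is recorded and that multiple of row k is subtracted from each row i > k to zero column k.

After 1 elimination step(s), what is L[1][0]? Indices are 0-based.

L[1][0] = 2

[col 0] pivot 6
  R1 -= 2*R0 → (0, 3, 8)  (L[1][0] := 2)
  R2 -= 2*R0 → (0, 1, 1)  (L[2][0] := 2)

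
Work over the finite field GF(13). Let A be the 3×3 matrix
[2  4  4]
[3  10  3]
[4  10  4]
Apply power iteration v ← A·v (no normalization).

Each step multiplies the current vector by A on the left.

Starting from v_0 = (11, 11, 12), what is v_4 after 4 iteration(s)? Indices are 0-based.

v_4 = (0, 2, 10)

v_0 = (11, 11, 12).
v_1 = A·v_0 = (10, 10, 7).
v_2 = A·v_1 = (10, 8, 12).
v_3 = A·v_2 = (9, 3, 12).
v_4 = A·v_3 = (0, 2, 10).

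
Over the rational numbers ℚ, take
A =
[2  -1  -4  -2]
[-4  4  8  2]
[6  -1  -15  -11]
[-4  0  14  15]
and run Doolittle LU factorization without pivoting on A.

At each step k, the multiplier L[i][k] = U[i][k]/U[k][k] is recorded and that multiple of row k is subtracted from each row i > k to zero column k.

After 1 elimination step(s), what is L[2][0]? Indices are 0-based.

L[2][0] = 3

[col 0] pivot 2
  R1 -= -2*R0 → (0, 2, 0, -2)  (L[1][0] := -2)
  R2 -= 3*R0 → (0, 2, -3, -5)  (L[2][0] := 3)
  R3 -= -2*R0 → (0, -2, 6, 11)  (L[3][0] := -2)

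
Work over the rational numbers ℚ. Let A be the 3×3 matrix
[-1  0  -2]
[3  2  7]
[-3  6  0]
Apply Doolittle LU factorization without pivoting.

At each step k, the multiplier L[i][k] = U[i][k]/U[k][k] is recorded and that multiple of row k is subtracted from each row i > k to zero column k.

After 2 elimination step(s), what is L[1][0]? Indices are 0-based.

[col 0] pivot -1
  R1 -= -3*R0 → (0, 2, 1)  (L[1][0] := -3)
  R2 -= 3*R0 → (0, 6, 6)  (L[2][0] := 3)
[col 1] pivot 2
  R2 -= 3*R1 → (0, 0, 3)  (L[2][1] := 3)

L[1][0] = -3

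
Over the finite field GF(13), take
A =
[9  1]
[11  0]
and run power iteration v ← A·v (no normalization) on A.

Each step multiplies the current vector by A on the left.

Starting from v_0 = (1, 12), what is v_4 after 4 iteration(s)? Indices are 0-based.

v_0 = (1, 12).
v_1 = A·v_0 = (8, 11).
v_2 = A·v_1 = (5, 10).
v_3 = A·v_2 = (3, 3).
v_4 = A·v_3 = (4, 7).

v_4 = (4, 7)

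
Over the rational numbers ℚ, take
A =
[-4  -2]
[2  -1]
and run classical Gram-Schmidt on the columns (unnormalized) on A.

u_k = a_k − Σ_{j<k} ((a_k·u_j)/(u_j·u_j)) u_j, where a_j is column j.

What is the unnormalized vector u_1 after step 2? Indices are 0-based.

u_1 = (-4/5, -8/5)

Step 1: u_0 = a_0 = (-4, 2).
Step 2: u_1 = a_1 − (3/10)·u_0 = (-4/5, -8/5).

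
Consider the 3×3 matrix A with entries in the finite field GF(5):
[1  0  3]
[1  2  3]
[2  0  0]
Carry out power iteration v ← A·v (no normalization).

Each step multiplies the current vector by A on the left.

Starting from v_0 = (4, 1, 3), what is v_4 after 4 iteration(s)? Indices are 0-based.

v_4 = (2, 0, 0)

v_0 = (4, 1, 3).
v_1 = A·v_0 = (3, 0, 3).
v_2 = A·v_1 = (2, 2, 1).
v_3 = A·v_2 = (0, 4, 4).
v_4 = A·v_3 = (2, 0, 0).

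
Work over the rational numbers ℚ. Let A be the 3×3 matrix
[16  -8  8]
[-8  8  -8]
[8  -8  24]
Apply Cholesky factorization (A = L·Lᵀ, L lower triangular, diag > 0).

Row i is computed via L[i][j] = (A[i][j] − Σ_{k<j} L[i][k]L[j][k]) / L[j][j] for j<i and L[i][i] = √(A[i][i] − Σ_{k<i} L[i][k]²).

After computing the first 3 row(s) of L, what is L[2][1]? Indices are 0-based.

Step 1: L[0][0] = √(16) = 4.
  L[1][0] = (-8) / L[0][0] = -2.
Step 2: L[1][1] = √(4) = 2.
  L[2][0] = (8) / L[0][0] = 2.
  L[2][1] = (-4) / L[1][1] = -2.
Step 3: L[2][2] = √(16) = 4.

L[2][1] = -2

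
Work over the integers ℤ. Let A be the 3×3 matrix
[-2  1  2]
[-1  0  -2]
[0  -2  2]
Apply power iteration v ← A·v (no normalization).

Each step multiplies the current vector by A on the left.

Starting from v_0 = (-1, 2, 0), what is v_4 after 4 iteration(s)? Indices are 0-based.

v_4 = (-49, 42, -126)

v_0 = (-1, 2, 0).
v_1 = A·v_0 = (4, 1, -4).
v_2 = A·v_1 = (-15, 4, -10).
v_3 = A·v_2 = (14, 35, -28).
v_4 = A·v_3 = (-49, 42, -126).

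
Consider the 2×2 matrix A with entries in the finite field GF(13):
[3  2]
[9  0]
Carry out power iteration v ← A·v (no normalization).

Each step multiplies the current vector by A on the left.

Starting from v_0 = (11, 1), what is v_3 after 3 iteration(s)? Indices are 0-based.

v_3 = (5, 10)

v_0 = (11, 1).
v_1 = A·v_0 = (9, 8).
v_2 = A·v_1 = (4, 3).
v_3 = A·v_2 = (5, 10).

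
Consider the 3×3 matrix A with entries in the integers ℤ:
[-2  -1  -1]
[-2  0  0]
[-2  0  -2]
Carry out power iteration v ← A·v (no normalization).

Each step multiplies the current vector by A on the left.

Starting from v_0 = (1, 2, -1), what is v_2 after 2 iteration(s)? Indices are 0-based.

v_0 = (1, 2, -1).
v_1 = A·v_0 = (-3, -2, 0).
v_2 = A·v_1 = (8, 6, 6).

v_2 = (8, 6, 6)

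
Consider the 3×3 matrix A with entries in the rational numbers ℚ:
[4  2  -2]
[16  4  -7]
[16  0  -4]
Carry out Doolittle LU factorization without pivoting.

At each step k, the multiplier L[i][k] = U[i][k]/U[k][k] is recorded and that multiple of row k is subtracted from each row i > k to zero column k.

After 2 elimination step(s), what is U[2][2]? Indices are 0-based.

[col 0] pivot 4
  R1 -= 4*R0 → (0, -4, 1)  (L[1][0] := 4)
  R2 -= 4*R0 → (0, -8, 4)  (L[2][0] := 4)
[col 1] pivot -4
  R2 -= 2*R1 → (0, 0, 2)  (L[2][1] := 2)

U[2][2] = 2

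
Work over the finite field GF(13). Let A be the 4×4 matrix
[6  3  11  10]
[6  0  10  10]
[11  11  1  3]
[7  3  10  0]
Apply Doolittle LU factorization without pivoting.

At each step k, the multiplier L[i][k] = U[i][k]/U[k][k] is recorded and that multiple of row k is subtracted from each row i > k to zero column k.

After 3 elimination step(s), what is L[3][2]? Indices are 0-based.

L[3][2] = 9

k=0: U[0][0]=6
  eliminate (1,0): mult=1, new row 1: (0, 10, 12, 0); set L[1][0]=1
  eliminate (2,0): mult=4, new row 2: (0, 12, 9, 2); set L[2][0]=4
  eliminate (3,0): mult=12, new row 3: (0, 6, 8, 10); set L[3][0]=12
k=1: U[1][1]=10
  eliminate (2,1): mult=9, new row 2: (0, 0, 5, 2); set L[2][1]=9
  eliminate (3,1): mult=11, new row 3: (0, 0, 6, 10); set L[3][1]=11
k=2: U[2][2]=5
  eliminate (3,2): mult=9, new row 3: (0, 0, 0, 5); set L[3][2]=9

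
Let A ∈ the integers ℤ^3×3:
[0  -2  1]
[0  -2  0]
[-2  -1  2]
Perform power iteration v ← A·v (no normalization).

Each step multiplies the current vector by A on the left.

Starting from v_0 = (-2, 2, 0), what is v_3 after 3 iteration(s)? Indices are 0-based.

v_3 = (0, -16, 4)

v_0 = (-2, 2, 0).
v_1 = A·v_0 = (-4, -4, 2).
v_2 = A·v_1 = (10, 8, 16).
v_3 = A·v_2 = (0, -16, 4).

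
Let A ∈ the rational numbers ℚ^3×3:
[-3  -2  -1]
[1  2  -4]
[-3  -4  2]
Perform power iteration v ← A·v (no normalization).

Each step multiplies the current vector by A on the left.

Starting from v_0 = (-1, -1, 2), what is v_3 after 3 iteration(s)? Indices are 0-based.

v_0 = (-1, -1, 2).
v_1 = A·v_0 = (3, -11, 11).
v_2 = A·v_1 = (2, -63, 57).
v_3 = A·v_2 = (63, -352, 360).

v_3 = (63, -352, 360)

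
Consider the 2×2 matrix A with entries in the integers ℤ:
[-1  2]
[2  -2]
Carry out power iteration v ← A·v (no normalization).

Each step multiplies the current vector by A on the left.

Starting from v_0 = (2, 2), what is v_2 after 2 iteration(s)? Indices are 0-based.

v_2 = (-2, 4)

v_0 = (2, 2).
v_1 = A·v_0 = (2, 0).
v_2 = A·v_1 = (-2, 4).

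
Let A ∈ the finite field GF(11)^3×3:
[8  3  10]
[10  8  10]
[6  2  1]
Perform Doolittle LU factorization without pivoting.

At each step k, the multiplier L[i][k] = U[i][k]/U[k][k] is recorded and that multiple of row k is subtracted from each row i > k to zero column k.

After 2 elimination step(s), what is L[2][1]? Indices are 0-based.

L[2][1] = 9

k=0: U[0][0]=8
  eliminate (1,0): mult=4, new row 1: (0, 7, 3); set L[1][0]=4
  eliminate (2,0): mult=9, new row 2: (0, 8, 10); set L[2][0]=9
k=1: U[1][1]=7
  eliminate (2,1): mult=9, new row 2: (0, 0, 5); set L[2][1]=9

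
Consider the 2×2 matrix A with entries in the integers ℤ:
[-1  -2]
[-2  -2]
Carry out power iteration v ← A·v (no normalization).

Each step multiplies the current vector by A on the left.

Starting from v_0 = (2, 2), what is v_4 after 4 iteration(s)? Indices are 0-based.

v_4 = (278, 356)

v_0 = (2, 2).
v_1 = A·v_0 = (-6, -8).
v_2 = A·v_1 = (22, 28).
v_3 = A·v_2 = (-78, -100).
v_4 = A·v_3 = (278, 356).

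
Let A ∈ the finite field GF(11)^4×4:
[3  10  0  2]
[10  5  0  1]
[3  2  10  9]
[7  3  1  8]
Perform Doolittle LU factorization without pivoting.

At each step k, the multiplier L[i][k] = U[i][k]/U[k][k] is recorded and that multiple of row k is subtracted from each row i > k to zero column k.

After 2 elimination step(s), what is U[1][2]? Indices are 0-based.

Step 1: pivot at (0,0) is 3.
  row1 ← row1 − (7)·row0  ⇒  L[1][0]=7, U row1=(0, 1, 0, 9)
  row2 ← row2 − (1)·row0  ⇒  L[2][0]=1, U row2=(0, 3, 10, 7)
  row3 ← row3 − (6)·row0  ⇒  L[3][0]=6, U row3=(0, 9, 1, 7)
Step 2: pivot at (1,1) is 1.
  row2 ← row2 − (3)·row1  ⇒  L[2][1]=3, U row2=(0, 0, 10, 2)
  row3 ← row3 − (9)·row1  ⇒  L[3][1]=9, U row3=(0, 0, 1, 3)

U[1][2] = 0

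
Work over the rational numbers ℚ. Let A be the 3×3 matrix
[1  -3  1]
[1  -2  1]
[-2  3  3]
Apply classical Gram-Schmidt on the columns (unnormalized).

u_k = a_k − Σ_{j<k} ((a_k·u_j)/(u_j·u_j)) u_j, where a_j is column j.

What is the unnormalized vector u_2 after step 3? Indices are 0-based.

Step 1: u_0 = a_0 = (1, 1, -2).
Step 2: u_1 = a_1 − (-11/6)·u_0 = (-7/6, -1/6, -2/3).
Step 3: u_2 = a_2 − (-2/3)·u_0 − (-20/11)·u_1 = (-5/11, 15/11, 5/11).

u_2 = (-5/11, 15/11, 5/11)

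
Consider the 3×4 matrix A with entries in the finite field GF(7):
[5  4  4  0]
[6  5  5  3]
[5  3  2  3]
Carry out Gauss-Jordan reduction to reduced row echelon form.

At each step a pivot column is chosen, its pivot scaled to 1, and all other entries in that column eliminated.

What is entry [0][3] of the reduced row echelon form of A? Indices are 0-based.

M[0][3] = 2

step 1: normalize row 0 (÷5) = (1, 5, 5, 0)
  row 1: subtract 6×row0 = (0, 3, 3, 3)
  row 2: subtract 5×row0 = (0, 6, 5, 3)
step 2: normalize row 1 (÷3) = (0, 1, 1, 1)
  row 0: subtract 5×row1 = (1, 0, 0, 2)
  row 2: subtract 6×row1 = (0, 0, 6, 4)
step 3: normalize row 2 (÷6) = (0, 0, 1, 3)
  row 1: subtract 1×row2 = (0, 1, 0, 5)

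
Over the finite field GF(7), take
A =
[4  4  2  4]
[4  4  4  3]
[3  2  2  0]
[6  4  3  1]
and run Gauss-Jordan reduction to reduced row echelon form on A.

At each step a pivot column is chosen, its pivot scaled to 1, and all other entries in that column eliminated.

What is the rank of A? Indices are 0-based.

step 1: normalize row 0 (÷4) = (1, 1, 4, 1)
  row 1: subtract 4×row0 = (0, 0, 2, 6)
  row 2: subtract 3×row0 = (0, 6, 4, 4)
  row 3: subtract 6×row0 = (0, 5, 0, 2)
step 2: exchange rows 1,2
step 2: normalize row 1 (÷6) = (0, 1, 3, 3)
  row 0: subtract 1×row1 = (1, 0, 1, 5)
  row 3: subtract 5×row1 = (0, 0, 6, 1)
step 3: normalize row 2 (÷2) = (0, 0, 1, 3)
  row 0: subtract 1×row2 = (1, 0, 0, 2)
  row 1: subtract 3×row2 = (0, 1, 0, 1)
  row 3: subtract 6×row2 = (0, 0, 0, 4)
step 4: normalize row 3 (÷4) = (0, 0, 0, 1)
  row 0: subtract 2×row3 = (1, 0, 0, 0)
  row 1: subtract 1×row3 = (0, 1, 0, 0)
  row 2: subtract 3×row3 = (0, 0, 1, 0)

rank = 4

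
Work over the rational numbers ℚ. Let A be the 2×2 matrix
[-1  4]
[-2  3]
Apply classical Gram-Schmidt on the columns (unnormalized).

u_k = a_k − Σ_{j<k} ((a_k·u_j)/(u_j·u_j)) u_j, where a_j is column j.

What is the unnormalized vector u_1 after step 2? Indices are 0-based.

Step 1: u_0 = a_0 = (-1, -2).
Step 2: u_1 = a_1 − (-2)·u_0 = (2, -1).

u_1 = (2, -1)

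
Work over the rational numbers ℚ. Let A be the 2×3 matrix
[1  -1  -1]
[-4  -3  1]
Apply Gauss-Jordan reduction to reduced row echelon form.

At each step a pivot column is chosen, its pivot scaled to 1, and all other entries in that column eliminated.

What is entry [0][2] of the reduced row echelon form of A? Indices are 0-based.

[1] R0 /= 1  ⇒  (1, -1, -1)
     R1 -= -4·R0  ⇒  (0, -7, -3)
[2] R1 /= -7  ⇒  (0, 1, 3/7)
     R0 -= -1·R1  ⇒  (1, 0, -4/7)

M[0][2] = -4/7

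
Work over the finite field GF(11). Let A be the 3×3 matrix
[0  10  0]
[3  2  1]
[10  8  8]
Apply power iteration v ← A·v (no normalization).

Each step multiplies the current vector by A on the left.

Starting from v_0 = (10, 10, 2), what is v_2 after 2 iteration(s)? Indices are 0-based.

v_2 = (3, 6, 3)

v_0 = (10, 10, 2).
v_1 = A·v_0 = (1, 8, 9).
v_2 = A·v_1 = (3, 6, 3).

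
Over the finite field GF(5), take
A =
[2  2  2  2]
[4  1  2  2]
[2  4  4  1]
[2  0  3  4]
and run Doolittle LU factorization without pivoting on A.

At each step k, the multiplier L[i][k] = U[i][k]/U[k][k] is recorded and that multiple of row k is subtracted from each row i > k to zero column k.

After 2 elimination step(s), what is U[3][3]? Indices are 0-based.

Step 1: pivot at (0,0) is 2.
  row1 ← row1 − (2)·row0  ⇒  L[1][0]=2, U row1=(0, 2, 3, 3)
  row2 ← row2 − (1)·row0  ⇒  L[2][0]=1, U row2=(0, 2, 2, 4)
  row3 ← row3 − (1)·row0  ⇒  L[3][0]=1, U row3=(0, 3, 1, 2)
Step 2: pivot at (1,1) is 2.
  row2 ← row2 − (1)·row1  ⇒  L[2][1]=1, U row2=(0, 0, 4, 1)
  row3 ← row3 − (4)·row1  ⇒  L[3][1]=4, U row3=(0, 0, 4, 0)

U[3][3] = 0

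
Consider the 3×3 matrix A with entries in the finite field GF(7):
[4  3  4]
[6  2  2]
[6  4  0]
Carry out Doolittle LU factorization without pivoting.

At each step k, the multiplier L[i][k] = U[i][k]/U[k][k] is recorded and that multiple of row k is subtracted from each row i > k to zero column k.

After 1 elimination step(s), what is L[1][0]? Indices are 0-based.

L[1][0] = 5

[col 0] pivot 4
  R1 -= 5*R0 → (0, 1, 3)  (L[1][0] := 5)
  R2 -= 5*R0 → (0, 3, 1)  (L[2][0] := 5)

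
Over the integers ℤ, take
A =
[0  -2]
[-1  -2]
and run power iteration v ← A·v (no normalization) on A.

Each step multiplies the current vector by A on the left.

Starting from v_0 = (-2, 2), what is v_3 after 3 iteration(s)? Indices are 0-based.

v_3 = (-16, -20)

v_0 = (-2, 2).
v_1 = A·v_0 = (-4, -2).
v_2 = A·v_1 = (4, 8).
v_3 = A·v_2 = (-16, -20).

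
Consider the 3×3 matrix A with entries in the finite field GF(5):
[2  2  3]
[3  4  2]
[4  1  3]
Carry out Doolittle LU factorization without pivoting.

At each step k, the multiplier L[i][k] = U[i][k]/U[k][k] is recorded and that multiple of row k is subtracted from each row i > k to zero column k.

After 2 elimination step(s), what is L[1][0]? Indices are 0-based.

Step 1: pivot at (0,0) is 2.
  row1 ← row1 − (4)·row0  ⇒  L[1][0]=4, U row1=(0, 1, 0)
  row2 ← row2 − (2)·row0  ⇒  L[2][0]=2, U row2=(0, 2, 2)
Step 2: pivot at (1,1) is 1.
  row2 ← row2 − (2)·row1  ⇒  L[2][1]=2, U row2=(0, 0, 2)

L[1][0] = 4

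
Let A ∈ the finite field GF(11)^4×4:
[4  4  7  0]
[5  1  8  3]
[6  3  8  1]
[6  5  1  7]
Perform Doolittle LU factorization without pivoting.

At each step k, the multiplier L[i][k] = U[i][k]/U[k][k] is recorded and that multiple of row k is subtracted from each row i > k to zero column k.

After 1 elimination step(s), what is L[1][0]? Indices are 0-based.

L[1][0] = 4

k=0: U[0][0]=4
  eliminate (1,0): mult=4, new row 1: (0, 7, 2, 3); set L[1][0]=4
  eliminate (2,0): mult=7, new row 2: (0, 8, 3, 1); set L[2][0]=7
  eliminate (3,0): mult=7, new row 3: (0, 10, 7, 7); set L[3][0]=7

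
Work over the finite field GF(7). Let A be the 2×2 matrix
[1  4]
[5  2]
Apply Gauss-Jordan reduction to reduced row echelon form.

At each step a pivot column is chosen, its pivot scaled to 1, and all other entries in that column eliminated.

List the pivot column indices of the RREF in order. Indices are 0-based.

[1] R0 /= 1  ⇒  (1, 4)
     R1 -= 5·R0  ⇒  (0, 3)
[2] R1 /= 3  ⇒  (0, 1)
     R0 -= 4·R1  ⇒  (1, 0)

pivot columns: 0, 1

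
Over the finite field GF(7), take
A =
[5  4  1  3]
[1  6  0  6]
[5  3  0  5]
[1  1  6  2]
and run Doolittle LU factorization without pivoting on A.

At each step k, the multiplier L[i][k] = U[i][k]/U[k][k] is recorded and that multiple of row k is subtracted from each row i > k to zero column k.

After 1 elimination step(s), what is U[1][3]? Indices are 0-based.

U[1][3] = 4

Step 1: pivot at (0,0) is 5.
  row1 ← row1 − (3)·row0  ⇒  L[1][0]=3, U row1=(0, 1, 4, 4)
  row2 ← row2 − (1)·row0  ⇒  L[2][0]=1, U row2=(0, 6, 6, 2)
  row3 ← row3 − (3)·row0  ⇒  L[3][0]=3, U row3=(0, 3, 3, 0)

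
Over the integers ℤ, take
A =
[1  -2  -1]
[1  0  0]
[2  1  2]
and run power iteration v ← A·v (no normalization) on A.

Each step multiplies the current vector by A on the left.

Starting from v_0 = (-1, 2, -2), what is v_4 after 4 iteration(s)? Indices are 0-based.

v_4 = (45, 24, -3)

v_0 = (-1, 2, -2).
v_1 = A·v_0 = (-3, -1, -4).
v_2 = A·v_1 = (3, -3, -15).
v_3 = A·v_2 = (24, 3, -27).
v_4 = A·v_3 = (45, 24, -3).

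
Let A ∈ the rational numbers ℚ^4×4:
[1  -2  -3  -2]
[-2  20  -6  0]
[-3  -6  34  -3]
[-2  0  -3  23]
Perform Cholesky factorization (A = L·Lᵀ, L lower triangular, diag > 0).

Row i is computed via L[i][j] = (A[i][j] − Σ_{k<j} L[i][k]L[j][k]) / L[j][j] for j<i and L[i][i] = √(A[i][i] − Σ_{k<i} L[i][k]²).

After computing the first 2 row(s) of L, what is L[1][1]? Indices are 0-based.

L[1][1] = 4

Step 1: L[0][0] = √(1) = 1.
  L[1][0] = (-2) / L[0][0] = -2.
Step 2: L[1][1] = √(16) = 4.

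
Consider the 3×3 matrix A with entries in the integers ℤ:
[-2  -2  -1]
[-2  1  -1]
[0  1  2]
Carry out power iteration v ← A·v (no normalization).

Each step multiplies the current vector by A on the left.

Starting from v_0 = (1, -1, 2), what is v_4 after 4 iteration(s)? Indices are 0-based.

v_0 = (1, -1, 2).
v_1 = A·v_0 = (-2, -5, 3).
v_2 = A·v_1 = (11, -4, 1).
v_3 = A·v_2 = (-15, -27, -2).
v_4 = A·v_3 = (86, 5, -31).

v_4 = (86, 5, -31)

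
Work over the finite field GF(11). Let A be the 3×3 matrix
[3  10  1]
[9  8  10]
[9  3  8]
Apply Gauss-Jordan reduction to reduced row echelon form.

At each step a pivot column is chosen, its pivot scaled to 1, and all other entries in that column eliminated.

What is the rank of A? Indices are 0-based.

step 1: normalize row 0 (÷3) = (1, 7, 4)
  row 1: subtract 9×row0 = (0, 0, 7)
  row 2: subtract 9×row0 = (0, 6, 5)
step 2: exchange rows 1,2
step 2: normalize row 1 (÷6) = (0, 1, 10)
  row 0: subtract 7×row1 = (1, 0, 0)
step 3: normalize row 2 (÷7) = (0, 0, 1)
  row 1: subtract 10×row2 = (0, 1, 0)

rank = 3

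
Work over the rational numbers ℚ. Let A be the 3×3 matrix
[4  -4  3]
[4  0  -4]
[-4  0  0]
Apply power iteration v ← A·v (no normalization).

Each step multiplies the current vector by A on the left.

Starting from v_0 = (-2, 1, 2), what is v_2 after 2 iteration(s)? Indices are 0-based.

v_0 = (-2, 1, 2).
v_1 = A·v_0 = (-6, -16, 8).
v_2 = A·v_1 = (64, -56, 24).

v_2 = (64, -56, 24)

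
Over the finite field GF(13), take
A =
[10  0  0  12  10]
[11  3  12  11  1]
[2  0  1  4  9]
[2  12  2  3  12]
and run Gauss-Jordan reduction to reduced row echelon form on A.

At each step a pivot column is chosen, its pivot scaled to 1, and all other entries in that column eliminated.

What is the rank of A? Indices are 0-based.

[1] R0 /= 10  ⇒  (1, 0, 0, 9, 1)
     R1 -= 11·R0  ⇒  (0, 3, 12, 3, 3)
     R2 -= 2·R0  ⇒  (0, 0, 1, 12, 7)
     R3 -= 2·R0  ⇒  (0, 12, 2, 11, 10)
[2] R1 /= 3  ⇒  (0, 1, 4, 1, 1)
     R3 -= 12·R1  ⇒  (0, 0, 6, 12, 11)
[3] R2 /= 1  ⇒  (0, 0, 1, 12, 7)
     R1 -= 4·R2  ⇒  (0, 1, 0, 5, 12)
     R3 -= 6·R2  ⇒  (0, 0, 0, 5, 8)
[4] R3 /= 5  ⇒  (0, 0, 0, 1, 12)
     R0 -= 9·R3  ⇒  (1, 0, 0, 0, 10)
     R1 -= 5·R3  ⇒  (0, 1, 0, 0, 4)
     R2 -= 12·R3  ⇒  (0, 0, 1, 0, 6)

rank = 4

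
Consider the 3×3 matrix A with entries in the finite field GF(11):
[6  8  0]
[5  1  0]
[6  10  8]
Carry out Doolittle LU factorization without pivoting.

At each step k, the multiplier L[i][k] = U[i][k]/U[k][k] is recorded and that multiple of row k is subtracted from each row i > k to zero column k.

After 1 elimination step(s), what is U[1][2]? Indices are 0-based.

Step 1: pivot at (0,0) is 6.
  row1 ← row1 − (10)·row0  ⇒  L[1][0]=10, U row1=(0, 9, 0)
  row2 ← row2 − (1)·row0  ⇒  L[2][0]=1, U row2=(0, 2, 8)

U[1][2] = 0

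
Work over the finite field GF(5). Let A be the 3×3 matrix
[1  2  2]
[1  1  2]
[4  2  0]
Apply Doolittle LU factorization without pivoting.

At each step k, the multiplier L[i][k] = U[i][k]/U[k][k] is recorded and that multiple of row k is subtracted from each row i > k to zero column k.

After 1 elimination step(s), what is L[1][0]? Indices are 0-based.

[col 0] pivot 1
  R1 -= 1*R0 → (0, 4, 0)  (L[1][0] := 1)
  R2 -= 4*R0 → (0, 4, 2)  (L[2][0] := 4)

L[1][0] = 1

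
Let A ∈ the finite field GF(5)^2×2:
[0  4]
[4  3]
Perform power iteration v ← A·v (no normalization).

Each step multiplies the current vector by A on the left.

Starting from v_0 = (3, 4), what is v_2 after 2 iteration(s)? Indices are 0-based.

v_0 = (3, 4).
v_1 = A·v_0 = (1, 4).
v_2 = A·v_1 = (1, 1).

v_2 = (1, 1)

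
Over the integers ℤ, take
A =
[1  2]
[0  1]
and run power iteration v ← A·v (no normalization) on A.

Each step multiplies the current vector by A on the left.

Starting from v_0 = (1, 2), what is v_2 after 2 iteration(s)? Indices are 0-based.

v_2 = (9, 2)

v_0 = (1, 2).
v_1 = A·v_0 = (5, 2).
v_2 = A·v_1 = (9, 2).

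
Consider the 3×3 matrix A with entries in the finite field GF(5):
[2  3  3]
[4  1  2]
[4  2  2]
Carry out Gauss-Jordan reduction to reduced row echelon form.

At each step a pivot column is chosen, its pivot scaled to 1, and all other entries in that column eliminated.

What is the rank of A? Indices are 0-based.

[1] R0 /= 2  ⇒  (1, 4, 4)
     R1 -= 4·R0  ⇒  (0, 0, 1)
     R2 -= 4·R0  ⇒  (0, 1, 1)
[2] R1 <-> R2
[2] R1 /= 1  ⇒  (0, 1, 1)
     R0 -= 4·R1  ⇒  (1, 0, 0)
[3] R2 /= 1  ⇒  (0, 0, 1)
     R1 -= 1·R2  ⇒  (0, 1, 0)

rank = 3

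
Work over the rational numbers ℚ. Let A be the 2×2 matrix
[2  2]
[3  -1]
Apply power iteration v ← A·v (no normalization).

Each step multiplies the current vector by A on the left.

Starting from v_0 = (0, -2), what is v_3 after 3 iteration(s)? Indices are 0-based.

v_0 = (0, -2).
v_1 = A·v_0 = (-4, 2).
v_2 = A·v_1 = (-4, -14).
v_3 = A·v_2 = (-36, 2).

v_3 = (-36, 2)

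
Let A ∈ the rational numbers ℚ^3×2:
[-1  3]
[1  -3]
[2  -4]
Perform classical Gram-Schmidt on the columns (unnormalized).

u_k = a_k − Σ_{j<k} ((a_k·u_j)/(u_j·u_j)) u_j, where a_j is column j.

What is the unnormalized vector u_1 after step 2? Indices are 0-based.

Step 1: u_0 = a_0 = (-1, 1, 2).
Step 2: u_1 = a_1 − (-7/3)·u_0 = (2/3, -2/3, 2/3).

u_1 = (2/3, -2/3, 2/3)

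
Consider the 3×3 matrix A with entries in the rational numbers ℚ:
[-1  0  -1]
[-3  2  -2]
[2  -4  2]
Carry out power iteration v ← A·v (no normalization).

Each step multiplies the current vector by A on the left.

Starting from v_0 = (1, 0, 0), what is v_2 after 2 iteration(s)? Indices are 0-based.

v_2 = (-1, -7, 14)

v_0 = (1, 0, 0).
v_1 = A·v_0 = (-1, -3, 2).
v_2 = A·v_1 = (-1, -7, 14).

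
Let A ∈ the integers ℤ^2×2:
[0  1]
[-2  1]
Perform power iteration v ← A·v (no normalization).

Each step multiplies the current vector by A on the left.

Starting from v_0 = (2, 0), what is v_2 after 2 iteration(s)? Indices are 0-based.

v_0 = (2, 0).
v_1 = A·v_0 = (0, -4).
v_2 = A·v_1 = (-4, -4).

v_2 = (-4, -4)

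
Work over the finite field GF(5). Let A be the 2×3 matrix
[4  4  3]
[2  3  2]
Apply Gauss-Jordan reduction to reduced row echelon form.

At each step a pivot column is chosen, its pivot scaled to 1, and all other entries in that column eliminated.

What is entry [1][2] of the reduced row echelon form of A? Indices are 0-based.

M[1][2] = 3

step 1: normalize row 0 (÷4) = (1, 1, 2)
  row 1: subtract 2×row0 = (0, 1, 3)
step 2: normalize row 1 (÷1) = (0, 1, 3)
  row 0: subtract 1×row1 = (1, 0, 4)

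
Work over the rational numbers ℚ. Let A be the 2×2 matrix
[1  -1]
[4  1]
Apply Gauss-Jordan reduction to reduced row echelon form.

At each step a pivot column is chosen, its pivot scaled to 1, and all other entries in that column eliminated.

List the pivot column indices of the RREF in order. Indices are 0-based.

pivot columns: 0, 1

pivot(0,0)=1: scale R0 → (1, -1)
  clear (1,0): R1 −= (4)R0 → (0, 5)
pivot(1,1)=5: scale R1 → (0, 1)
  clear (0,1): R0 −= (-1)R1 → (1, 0)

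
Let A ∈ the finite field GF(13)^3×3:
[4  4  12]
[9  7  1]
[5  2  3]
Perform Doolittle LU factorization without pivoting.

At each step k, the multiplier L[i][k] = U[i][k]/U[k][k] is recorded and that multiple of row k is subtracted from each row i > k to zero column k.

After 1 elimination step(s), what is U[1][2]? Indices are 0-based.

U[1][2] = 0

k=0: U[0][0]=4
  eliminate (1,0): mult=12, new row 1: (0, 11, 0); set L[1][0]=12
  eliminate (2,0): mult=11, new row 2: (0, 10, 1); set L[2][0]=11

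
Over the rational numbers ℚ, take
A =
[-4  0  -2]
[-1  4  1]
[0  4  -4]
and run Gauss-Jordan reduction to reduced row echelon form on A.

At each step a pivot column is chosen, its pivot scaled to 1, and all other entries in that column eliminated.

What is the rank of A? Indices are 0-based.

rank = 3

step 1: normalize row 0 (÷-4) = (1, 0, 1/2)
  row 1: subtract -1×row0 = (0, 4, 3/2)
step 2: normalize row 1 (÷4) = (0, 1, 3/8)
  row 2: subtract 4×row1 = (0, 0, -11/2)
step 3: normalize row 2 (÷-11/2) = (0, 0, 1)
  row 0: subtract 1/2×row2 = (1, 0, 0)
  row 1: subtract 3/8×row2 = (0, 1, 0)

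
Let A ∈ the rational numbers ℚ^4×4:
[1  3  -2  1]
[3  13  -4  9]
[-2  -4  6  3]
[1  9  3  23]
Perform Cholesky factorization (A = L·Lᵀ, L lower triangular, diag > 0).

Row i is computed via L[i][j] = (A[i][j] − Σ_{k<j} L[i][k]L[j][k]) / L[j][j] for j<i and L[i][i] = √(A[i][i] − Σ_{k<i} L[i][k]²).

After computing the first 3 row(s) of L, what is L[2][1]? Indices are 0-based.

Step 1: L[0][0] = √(1) = 1.
  L[1][0] = (3) / L[0][0] = 3.
Step 2: L[1][1] = √(4) = 2.
  L[2][0] = (-2) / L[0][0] = -2.
  L[2][1] = (2) / L[1][1] = 1.
Step 3: L[2][2] = √(1) = 1.

L[2][1] = 1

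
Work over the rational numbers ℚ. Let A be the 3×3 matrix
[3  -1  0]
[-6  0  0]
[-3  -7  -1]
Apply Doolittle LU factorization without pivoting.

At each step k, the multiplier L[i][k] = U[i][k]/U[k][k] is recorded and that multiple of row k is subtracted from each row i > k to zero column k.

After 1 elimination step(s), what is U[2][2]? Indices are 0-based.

U[2][2] = -1

k=0: U[0][0]=3
  eliminate (1,0): mult=-2, new row 1: (0, -2, 0); set L[1][0]=-2
  eliminate (2,0): mult=-1, new row 2: (0, -8, -1); set L[2][0]=-1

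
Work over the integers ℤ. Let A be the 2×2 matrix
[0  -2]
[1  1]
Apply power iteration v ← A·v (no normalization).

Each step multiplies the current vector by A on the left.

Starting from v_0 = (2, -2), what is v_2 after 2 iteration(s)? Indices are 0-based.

v_2 = (0, 4)

v_0 = (2, -2).
v_1 = A·v_0 = (4, 0).
v_2 = A·v_1 = (0, 4).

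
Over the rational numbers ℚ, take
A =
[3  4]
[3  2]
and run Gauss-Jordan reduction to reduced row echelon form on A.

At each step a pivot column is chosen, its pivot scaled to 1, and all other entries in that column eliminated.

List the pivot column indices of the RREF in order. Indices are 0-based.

step 1: normalize row 0 (÷3) = (1, 4/3)
  row 1: subtract 3×row0 = (0, -2)
step 2: normalize row 1 (÷-2) = (0, 1)
  row 0: subtract 4/3×row1 = (1, 0)

pivot columns: 0, 1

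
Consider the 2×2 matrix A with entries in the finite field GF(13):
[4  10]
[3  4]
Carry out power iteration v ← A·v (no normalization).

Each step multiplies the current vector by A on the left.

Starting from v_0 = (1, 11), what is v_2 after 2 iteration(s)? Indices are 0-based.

v_2 = (3, 10)

v_0 = (1, 11).
v_1 = A·v_0 = (10, 8).
v_2 = A·v_1 = (3, 10).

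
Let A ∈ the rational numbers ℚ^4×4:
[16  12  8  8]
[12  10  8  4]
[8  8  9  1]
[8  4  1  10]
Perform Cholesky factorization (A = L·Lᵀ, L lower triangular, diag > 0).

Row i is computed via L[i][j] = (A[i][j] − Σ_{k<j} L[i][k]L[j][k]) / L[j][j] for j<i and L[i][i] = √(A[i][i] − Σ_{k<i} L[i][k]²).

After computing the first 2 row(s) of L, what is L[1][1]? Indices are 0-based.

L[1][1] = 1

Step 1: L[0][0] = √(16) = 4.
  L[1][0] = (12) / L[0][0] = 3.
Step 2: L[1][1] = √(1) = 1.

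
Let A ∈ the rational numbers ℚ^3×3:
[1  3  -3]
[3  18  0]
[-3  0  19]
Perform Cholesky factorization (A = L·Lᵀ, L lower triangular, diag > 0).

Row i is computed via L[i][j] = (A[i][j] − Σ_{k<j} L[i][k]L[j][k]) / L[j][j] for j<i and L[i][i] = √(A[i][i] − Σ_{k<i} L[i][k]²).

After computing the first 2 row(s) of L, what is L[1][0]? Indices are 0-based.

L[1][0] = 3

Step 1: L[0][0] = √(1) = 1.
  L[1][0] = (3) / L[0][0] = 3.
Step 2: L[1][1] = √(9) = 3.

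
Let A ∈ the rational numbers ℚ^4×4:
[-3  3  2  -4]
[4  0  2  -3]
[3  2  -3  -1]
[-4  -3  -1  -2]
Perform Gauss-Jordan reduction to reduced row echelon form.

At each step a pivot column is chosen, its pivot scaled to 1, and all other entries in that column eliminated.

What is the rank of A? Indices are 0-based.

rank = 4

step 1: normalize row 0 (÷-3) = (1, -1, -2/3, 4/3)
  row 1: subtract 4×row0 = (0, 4, 14/3, -25/3)
  row 2: subtract 3×row0 = (0, 5, -1, -5)
  row 3: subtract -4×row0 = (0, -7, -11/3, 10/3)
step 2: normalize row 1 (÷4) = (0, 1, 7/6, -25/12)
  row 0: subtract -1×row1 = (1, 0, 1/2, -3/4)
  row 2: subtract 5×row1 = (0, 0, -41/6, 65/12)
  row 3: subtract -7×row1 = (0, 0, 9/2, -45/4)
step 3: normalize row 2 (÷-41/6) = (0, 0, 1, -65/82)
  row 0: subtract 1/2×row2 = (1, 0, 0, -29/82)
  row 1: subtract 7/6×row2 = (0, 1, 0, -95/82)
  row 3: subtract 9/2×row2 = (0, 0, 0, -315/41)
step 4: normalize row 3 (÷-315/41) = (0, 0, 0, 1)
  row 0: subtract -29/82×row3 = (1, 0, 0, 0)
  row 1: subtract -95/82×row3 = (0, 1, 0, 0)
  row 2: subtract -65/82×row3 = (0, 0, 1, 0)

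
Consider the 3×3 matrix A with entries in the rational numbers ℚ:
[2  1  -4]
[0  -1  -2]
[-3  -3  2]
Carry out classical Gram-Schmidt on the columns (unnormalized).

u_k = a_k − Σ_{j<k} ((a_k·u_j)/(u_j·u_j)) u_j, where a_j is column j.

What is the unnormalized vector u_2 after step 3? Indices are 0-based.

u_2 = (-3/11, 3/11, -2/11)

Step 1: u_0 = a_0 = (2, 0, -3).
Step 2: u_1 = a_1 − (11/13)·u_0 = (-9/13, -1, -6/13).
Step 3: u_2 = a_2 − (-14/13)·u_0 − (25/11)·u_1 = (-3/11, 3/11, -2/11).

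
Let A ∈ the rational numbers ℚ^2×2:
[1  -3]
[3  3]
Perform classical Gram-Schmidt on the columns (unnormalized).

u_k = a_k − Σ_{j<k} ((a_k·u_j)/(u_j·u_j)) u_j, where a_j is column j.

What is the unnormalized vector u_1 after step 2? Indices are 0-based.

Step 1: u_0 = a_0 = (1, 3).
Step 2: u_1 = a_1 − (3/5)·u_0 = (-18/5, 6/5).

u_1 = (-18/5, 6/5)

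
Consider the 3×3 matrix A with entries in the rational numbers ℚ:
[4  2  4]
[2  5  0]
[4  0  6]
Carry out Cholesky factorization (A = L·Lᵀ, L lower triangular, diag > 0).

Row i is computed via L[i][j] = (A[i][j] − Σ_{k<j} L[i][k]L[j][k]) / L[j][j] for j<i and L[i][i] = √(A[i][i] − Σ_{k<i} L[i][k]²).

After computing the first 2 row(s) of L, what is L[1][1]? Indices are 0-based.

Step 1: L[0][0] = √(4) = 2.
  L[1][0] = (2) / L[0][0] = 1.
Step 2: L[1][1] = √(4) = 2.

L[1][1] = 2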